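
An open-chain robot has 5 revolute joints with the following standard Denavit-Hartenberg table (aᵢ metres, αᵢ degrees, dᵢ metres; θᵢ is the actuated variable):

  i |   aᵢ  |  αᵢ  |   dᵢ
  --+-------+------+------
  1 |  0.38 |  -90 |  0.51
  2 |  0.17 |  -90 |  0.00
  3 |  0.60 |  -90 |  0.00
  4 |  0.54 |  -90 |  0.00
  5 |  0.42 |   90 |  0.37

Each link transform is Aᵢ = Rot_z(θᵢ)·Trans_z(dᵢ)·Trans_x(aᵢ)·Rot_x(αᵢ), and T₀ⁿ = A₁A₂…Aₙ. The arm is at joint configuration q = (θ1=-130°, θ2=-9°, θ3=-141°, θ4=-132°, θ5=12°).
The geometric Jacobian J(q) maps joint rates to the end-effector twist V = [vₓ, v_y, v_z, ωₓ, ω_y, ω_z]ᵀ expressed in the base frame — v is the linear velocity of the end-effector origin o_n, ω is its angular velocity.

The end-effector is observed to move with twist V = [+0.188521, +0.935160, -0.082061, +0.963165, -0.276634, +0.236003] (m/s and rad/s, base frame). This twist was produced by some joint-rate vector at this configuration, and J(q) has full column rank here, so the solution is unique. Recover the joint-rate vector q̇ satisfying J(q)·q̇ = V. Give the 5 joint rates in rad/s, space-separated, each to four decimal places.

-0.1980 0.5420 -0.9380 0.0800 0.6660

o_n = [-0.2323, -0.4051, -0.4435]
J₁: ẑ×o_n = [0.4051, -0.2323, 0.0000], ω = ẑ
J2: z=[0.7660, -0.6428, 0.0000] o=[-0.2443, -0.2911, 0.5100] → [0.6129, 0.7304, -0.0796, 0.7660, -0.6428, 0.0000]
J3: z=[-0.1006, -0.1198, -0.9877] o=[-0.3522, -0.4197, 0.5366] → [0.1319, -0.2169, 0.0129, -0.1006, -0.1198, -0.9877]
J4: z=[0.1958, -0.9757, 0.0984] o=[0.2331, -0.3096, 0.4637] → [0.8945, 0.1318, -0.4728, 0.1958, -0.9757, 0.0984]
J5: z=[0.6576, 0.0562, -0.7512] o=[-0.1597, -0.4240, 0.1112] → [-0.0169, 0.4193, 0.0165, 0.6576, 0.0562, -0.7512]
q̇ = J⁺·V = [-0.1980, 0.5420, -0.9380, 0.0800, 0.6660]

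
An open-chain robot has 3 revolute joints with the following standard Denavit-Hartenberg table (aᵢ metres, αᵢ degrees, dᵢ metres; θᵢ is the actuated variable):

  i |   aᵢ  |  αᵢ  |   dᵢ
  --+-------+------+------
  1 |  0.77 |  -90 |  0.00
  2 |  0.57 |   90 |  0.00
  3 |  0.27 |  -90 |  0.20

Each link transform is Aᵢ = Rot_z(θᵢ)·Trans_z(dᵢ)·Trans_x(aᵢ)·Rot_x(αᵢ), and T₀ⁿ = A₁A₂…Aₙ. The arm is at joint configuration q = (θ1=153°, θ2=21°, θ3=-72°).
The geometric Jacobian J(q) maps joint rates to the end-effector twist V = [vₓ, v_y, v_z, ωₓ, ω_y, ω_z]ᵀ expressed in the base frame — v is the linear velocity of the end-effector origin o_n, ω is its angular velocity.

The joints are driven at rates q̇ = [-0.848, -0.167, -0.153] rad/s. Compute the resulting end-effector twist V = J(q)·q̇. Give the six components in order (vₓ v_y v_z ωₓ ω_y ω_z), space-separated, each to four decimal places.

o_n = [-1.1769, 0.8879, -0.0475]
J₁: ẑ×o_n = [-0.8879, -1.1769, 0.0000], ω = ẑ
J2: z=[-0.4540, -0.8910, 0.0000] o=[-0.6861, 0.3496, 0.0000] → [0.0423, -0.0215, -0.6817, -0.4540, -0.8910, 0.0000]
J3: z=[-0.3193, 0.1627, 0.9336] o=[-1.1602, 0.5912, -0.2043] → [-0.2515, 0.0345, -0.0920, -0.3193, 0.1627, 0.9336]
V = J·q̇ = [0.7843, 0.9963, 0.1279, 0.1247, 0.1239, -0.9908]

0.7843 0.9963 0.1279 0.1247 0.1239 -0.9908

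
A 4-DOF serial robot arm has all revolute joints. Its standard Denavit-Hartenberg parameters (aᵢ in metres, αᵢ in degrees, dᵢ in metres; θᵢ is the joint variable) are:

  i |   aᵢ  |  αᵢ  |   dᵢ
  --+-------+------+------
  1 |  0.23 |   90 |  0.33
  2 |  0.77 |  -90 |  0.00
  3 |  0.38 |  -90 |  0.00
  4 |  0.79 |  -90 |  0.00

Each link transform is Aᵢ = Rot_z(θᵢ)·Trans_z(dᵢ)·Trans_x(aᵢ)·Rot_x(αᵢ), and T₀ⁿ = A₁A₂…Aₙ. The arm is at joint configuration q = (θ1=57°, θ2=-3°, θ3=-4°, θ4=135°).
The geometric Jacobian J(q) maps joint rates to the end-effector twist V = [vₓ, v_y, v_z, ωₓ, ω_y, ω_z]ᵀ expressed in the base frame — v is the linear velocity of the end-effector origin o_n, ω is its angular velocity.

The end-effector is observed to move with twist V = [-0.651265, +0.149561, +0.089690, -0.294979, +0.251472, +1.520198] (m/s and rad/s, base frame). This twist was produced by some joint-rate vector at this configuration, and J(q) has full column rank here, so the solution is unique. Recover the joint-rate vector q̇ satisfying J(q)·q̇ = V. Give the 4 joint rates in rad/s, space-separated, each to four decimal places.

o_n = [0.4208, 0.6708, -0.2588]
J₁: ẑ×o_n = [-0.6708, 0.4208, 0.0000], ω = ẑ
J2: z=[0.8387, -0.5446, 0.0000] o=[0.1253, 0.1929, 0.3300] → [0.3207, 0.4938, 0.5618, 0.8387, -0.5446, 0.0000]
J3: z=[0.0285, 0.0439, 0.9986] o=[0.5441, 0.8378, 0.2897] → [0.1427, -0.1075, 0.0007, 0.0285, 0.0439, 0.9986]
J4: z=[-0.7987, 0.6017, -0.0037] o=[0.7725, 1.1408, 0.2699] → [-0.3198, -0.4210, 0.5870, -0.7987, 0.6017, -0.0037]
q̇ = J⁺·V = [0.9160, -0.1190, 0.6060, 0.2660]

0.9160 -0.1190 0.6060 0.2660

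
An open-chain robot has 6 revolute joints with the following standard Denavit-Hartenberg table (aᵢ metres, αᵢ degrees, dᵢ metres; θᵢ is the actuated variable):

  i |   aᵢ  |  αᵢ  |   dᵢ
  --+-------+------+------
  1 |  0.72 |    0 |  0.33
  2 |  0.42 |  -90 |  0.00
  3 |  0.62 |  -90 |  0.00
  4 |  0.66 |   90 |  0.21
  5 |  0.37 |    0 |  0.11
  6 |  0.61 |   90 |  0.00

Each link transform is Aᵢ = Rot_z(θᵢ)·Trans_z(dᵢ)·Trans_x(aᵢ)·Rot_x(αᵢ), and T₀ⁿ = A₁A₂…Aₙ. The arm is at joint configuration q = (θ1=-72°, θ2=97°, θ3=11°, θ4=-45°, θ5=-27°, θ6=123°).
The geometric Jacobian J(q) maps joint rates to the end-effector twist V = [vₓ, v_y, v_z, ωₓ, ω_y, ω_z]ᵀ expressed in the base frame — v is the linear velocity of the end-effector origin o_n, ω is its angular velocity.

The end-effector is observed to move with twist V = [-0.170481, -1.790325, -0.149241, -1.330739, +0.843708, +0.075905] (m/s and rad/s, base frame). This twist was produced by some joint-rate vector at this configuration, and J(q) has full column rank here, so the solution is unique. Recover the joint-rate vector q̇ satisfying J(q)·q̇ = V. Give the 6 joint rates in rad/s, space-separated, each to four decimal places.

o_n = [1.2463, 0.6009, -0.5351]
J₁: ẑ×o_n = [-0.6009, 1.2463, 0.0000], ω = ẑ
J2: z=[0.0000, 0.0000, 1.0000] o=[0.2225, -0.6848, 0.3300] → [-1.2856, 1.0238, 0.0000, 0.0000, 0.0000, 1.0000]
J3: z=[-0.4226, 0.9063, 0.0000] o=[0.6031, -0.5073, 0.3300] → [-0.7841, -0.3656, -1.0512, -0.4226, 0.9063, 0.0000]
J4: z=[-0.1729, -0.0806, -0.9816] o=[1.1547, -0.2501, 0.2117] → [0.8955, -0.2190, -0.1398, -0.1729, -0.0806, -0.9816]
J5: z=[-0.9279, 0.3475, 0.1349] o=[1.3364, 0.3496, -0.0835] → [-0.1909, -0.4313, -0.2018, -0.9279, 0.3475, 0.1349]
J6: z=[-0.9279, 0.3475, 0.1349] o=[1.3722, 0.7093, 0.0518] → [-0.1893, -0.5616, 0.1444, -0.9279, 0.3475, 0.1349]
q̇ = J⁺·V = [-0.2620, -0.7950, 0.2770, -0.9500, 0.5930, 0.8920]

-0.2620 -0.7950 0.2770 -0.9500 0.5930 0.8920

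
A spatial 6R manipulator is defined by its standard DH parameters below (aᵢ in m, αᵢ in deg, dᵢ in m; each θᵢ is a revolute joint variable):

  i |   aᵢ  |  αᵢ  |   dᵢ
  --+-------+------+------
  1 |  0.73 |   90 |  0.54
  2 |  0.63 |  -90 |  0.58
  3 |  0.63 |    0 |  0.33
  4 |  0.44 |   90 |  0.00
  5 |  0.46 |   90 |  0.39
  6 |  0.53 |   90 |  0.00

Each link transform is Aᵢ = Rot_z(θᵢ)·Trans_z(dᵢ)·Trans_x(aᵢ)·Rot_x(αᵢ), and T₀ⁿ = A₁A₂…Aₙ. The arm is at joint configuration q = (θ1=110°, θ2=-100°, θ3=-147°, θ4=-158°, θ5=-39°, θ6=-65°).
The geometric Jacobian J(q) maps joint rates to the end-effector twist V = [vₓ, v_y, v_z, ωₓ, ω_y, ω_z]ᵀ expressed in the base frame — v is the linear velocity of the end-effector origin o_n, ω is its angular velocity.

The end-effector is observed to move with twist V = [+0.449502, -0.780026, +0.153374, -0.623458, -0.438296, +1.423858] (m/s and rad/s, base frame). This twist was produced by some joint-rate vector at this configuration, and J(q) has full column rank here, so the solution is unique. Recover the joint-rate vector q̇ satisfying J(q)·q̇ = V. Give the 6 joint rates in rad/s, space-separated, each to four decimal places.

o_n = [-0.1102, 0.5234, -0.0186]
J₁: ẑ×o_n = [-0.5234, -0.1102, 0.0000], ω = ẑ
J2: z=[0.9397, 0.3420, 0.0000] o=[-0.2497, 0.6860, 0.5400] → [-0.1910, 0.5249, -0.2005, 0.9397, 0.3420, 0.0000]
J3: z=[-0.3368, 0.9254, -0.1736] o=[0.3328, 0.7815, -0.0804] → [0.0124, 0.0978, 0.4969, -0.3368, 0.9254, -0.1736]
J4: z=[-0.3368, 0.9254, -0.1736] o=[0.5127, 1.2905, 0.3826] → [-0.5045, -0.0270, 0.8348, -0.3368, 0.9254, -0.1736]
J5: z=[0.5876, 0.0625, -0.8067] o=[0.1890, 1.1261, 0.1341] → [-0.4957, 0.3310, -0.3354, 0.5876, 0.0625, -0.8067]
J6: z=[0.7247, -0.4840, 0.4904] o=[0.2526, 0.7489, -0.3322] → [-0.0412, -0.4053, -0.3391, 0.7247, -0.4840, 0.4904]
q̇ = J⁺·V = [0.4260, -0.4790, 0.3220, -0.2790, -0.9240, 0.5300]

0.4260 -0.4790 0.3220 -0.2790 -0.9240 0.5300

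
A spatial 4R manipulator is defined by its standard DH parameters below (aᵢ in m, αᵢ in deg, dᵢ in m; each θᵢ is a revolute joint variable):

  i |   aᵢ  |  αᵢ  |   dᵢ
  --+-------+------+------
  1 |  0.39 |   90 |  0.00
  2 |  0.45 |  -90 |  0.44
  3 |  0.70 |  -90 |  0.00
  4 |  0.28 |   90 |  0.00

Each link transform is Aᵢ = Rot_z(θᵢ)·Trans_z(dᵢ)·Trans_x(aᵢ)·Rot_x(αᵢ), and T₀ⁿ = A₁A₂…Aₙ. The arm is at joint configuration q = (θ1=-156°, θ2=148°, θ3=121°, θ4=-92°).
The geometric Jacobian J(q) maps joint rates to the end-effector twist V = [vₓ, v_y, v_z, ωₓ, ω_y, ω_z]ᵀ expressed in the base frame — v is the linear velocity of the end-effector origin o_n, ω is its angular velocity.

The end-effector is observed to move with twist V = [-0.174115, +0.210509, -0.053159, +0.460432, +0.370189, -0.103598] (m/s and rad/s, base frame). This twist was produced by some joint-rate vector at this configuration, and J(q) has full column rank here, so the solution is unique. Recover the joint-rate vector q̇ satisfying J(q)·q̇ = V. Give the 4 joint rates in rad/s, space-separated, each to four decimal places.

-0.4900 0.5650 -0.0250 -0.8040

o_n = [-0.0859, -0.2042, -0.1872]
J₁: ẑ×o_n = [0.2042, -0.0859, 0.0000], ω = ẑ
J2: z=[-0.4067, 0.9135, 0.0000] o=[-0.3563, -0.1586, 0.0000] → [-0.1710, -0.0762, -0.2284, -0.4067, 0.9135, 0.0000]
J3: z=[0.4841, 0.2155, -0.8480] o=[-0.1866, 0.3986, 0.2385] → [-0.6030, 0.1207, -0.3135, 0.4841, 0.2155, -0.8480]
J4: z=[-0.8736, 0.1748, -0.4542] o=[-0.2219, -0.2739, 0.0474] → [-0.0094, -0.2667, -0.0847, -0.8736, 0.1748, -0.4542]
q̇ = J⁺·V = [-0.4900, 0.5650, -0.0250, -0.8040]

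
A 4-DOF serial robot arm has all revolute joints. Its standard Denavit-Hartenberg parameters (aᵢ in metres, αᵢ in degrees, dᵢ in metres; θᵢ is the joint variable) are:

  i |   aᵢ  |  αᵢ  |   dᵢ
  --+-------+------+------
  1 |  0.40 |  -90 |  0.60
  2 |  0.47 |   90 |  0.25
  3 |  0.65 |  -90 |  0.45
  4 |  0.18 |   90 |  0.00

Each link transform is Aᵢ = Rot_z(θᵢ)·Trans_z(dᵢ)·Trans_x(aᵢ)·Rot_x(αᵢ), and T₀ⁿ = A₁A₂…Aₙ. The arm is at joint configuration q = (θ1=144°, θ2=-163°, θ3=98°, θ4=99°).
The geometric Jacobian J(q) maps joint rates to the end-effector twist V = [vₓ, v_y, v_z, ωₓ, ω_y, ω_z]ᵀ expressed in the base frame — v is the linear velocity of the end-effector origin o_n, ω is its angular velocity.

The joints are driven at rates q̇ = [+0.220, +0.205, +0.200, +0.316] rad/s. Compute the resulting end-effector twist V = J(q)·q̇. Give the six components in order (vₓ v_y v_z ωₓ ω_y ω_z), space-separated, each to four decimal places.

o_n = [-0.4714, -0.7276, 0.4518]
J₁: ẑ×o_n = [0.7276, -0.4714, 0.0000], ω = ẑ
J2: z=[-0.5878, -0.8090, 0.0000] o=[-0.3236, 0.2351, 0.6000] → [0.1199, -0.0871, 0.4463, -0.5878, -0.8090, 0.0000]
J3: z=[0.2365, -0.1719, -0.9563] o=[-0.1069, -0.2313, 0.7374] → [-0.4255, 0.4162, -0.1800, 0.2365, -0.1719, -0.9563]
J4: z=[-0.6843, 0.6692, -0.2895] o=[-0.4488, -0.7786, 0.2806] → [0.1293, 0.1237, -0.0197, -0.6843, 0.6692, -0.2895]
V = J·q̇ = [0.1404, 0.0007, 0.0493, -0.2894, 0.0113, -0.0628]

0.1404 0.0007 0.0493 -0.2894 0.0113 -0.0628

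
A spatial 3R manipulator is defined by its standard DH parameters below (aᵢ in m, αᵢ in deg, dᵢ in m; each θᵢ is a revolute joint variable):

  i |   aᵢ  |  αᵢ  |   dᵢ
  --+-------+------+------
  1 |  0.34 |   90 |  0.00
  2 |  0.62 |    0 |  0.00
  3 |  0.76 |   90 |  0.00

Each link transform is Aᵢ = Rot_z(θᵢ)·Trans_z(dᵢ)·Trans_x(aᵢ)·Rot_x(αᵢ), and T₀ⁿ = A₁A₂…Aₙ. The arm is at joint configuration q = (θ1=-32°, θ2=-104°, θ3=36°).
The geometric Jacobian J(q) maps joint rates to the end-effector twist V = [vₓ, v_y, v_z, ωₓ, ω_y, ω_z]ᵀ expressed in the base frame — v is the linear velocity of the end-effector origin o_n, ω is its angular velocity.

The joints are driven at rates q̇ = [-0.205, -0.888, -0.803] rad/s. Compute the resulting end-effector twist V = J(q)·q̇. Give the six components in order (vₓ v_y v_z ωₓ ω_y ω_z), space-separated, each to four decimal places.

-1.5151 0.8320 -0.3482 0.8961 1.4340 -0.2050

o_n = [0.4026, -0.2516, -1.3062]
J₁: ẑ×o_n = [0.2516, 0.4026, -0.0000], ω = ẑ
J2: z=[-0.5299, -0.8480, 0.0000] o=[0.2883, -0.1802, 0.0000] → [1.1078, -0.6922, 0.1347, -0.5299, -0.8480, 0.0000]
J3: z=[-0.5299, -0.8480, 0.0000] o=[0.1611, -0.1007, -0.6016] → [0.5976, -0.3734, 0.2847, -0.5299, -0.8480, 0.0000]
V = J·q̇ = [-1.5151, 0.8320, -0.3482, 0.8961, 1.4340, -0.2050]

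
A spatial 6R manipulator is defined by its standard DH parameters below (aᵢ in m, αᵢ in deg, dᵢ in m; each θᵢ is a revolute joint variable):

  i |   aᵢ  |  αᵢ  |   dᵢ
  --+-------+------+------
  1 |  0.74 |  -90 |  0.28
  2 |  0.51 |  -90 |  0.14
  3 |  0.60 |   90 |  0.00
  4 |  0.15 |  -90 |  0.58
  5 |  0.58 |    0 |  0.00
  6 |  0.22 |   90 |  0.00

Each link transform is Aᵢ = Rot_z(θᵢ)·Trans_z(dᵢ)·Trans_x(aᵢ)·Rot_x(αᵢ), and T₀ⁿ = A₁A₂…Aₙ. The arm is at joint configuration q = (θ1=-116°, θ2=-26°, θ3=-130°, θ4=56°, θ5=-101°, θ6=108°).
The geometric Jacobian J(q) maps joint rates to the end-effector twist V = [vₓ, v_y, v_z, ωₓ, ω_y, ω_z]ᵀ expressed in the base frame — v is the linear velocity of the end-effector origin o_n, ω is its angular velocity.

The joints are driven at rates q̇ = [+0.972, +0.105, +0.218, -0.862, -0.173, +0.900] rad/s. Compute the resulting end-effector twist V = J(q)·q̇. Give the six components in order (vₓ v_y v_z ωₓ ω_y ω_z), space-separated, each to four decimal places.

0.5769 -0.1480 0.2798 -0.3554 -1.1790 0.8700

o_n = [-0.0495, -0.0752, -0.2751]
J₁: ẑ×o_n = [0.0752, -0.0495, 0.0000], ω = ẑ
J2: z=[0.8988, -0.4384, 0.0000] o=[-0.3244, -0.6651, 0.2800] → [0.2433, 0.4989, 0.6507, 0.8988, -0.4384, 0.0000]
J3: z=[-0.1922, -0.3940, -0.8988] o=[-0.3995, -1.1385, 0.5036] → [1.2625, -0.4642, -0.0664, -0.1922, -0.3940, -0.8988]
J4: z=[-0.2759, 0.9006, -0.3358] o=[0.1656, -1.0284, 0.3345] → [-0.2289, -0.0960, -0.0693, -0.2759, 0.9006, -0.3358]
J5: z=[-0.8882, -0.3724, -0.2690] o=[0.0606, -0.5397, 0.0043] → [0.2290, -0.2185, -0.4536, -0.8882, -0.3724, -0.2690]
J6: z=[-0.8882, -0.3724, -0.2690] o=[-0.1371, -0.0021, -0.0870] → [0.0504, -0.1907, 0.0975, -0.8882, -0.3724, -0.2690]
V = J·q̇ = [0.5769, -0.1480, 0.2798, -0.3554, -1.1790, 0.8700]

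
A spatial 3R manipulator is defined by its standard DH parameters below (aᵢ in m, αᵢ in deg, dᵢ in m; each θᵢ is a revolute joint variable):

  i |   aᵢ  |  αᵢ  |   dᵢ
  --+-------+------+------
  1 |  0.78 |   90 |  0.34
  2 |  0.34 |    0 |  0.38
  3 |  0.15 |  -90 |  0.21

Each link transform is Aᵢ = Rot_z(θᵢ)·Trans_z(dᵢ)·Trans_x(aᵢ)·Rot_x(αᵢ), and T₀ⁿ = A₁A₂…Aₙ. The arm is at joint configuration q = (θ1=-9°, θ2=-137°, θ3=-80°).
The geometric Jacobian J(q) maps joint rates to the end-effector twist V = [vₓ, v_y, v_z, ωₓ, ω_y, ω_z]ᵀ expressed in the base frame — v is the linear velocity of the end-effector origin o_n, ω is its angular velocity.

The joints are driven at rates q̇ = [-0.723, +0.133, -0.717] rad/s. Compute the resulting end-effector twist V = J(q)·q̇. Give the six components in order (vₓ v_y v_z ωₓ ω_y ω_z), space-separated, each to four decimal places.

-0.3853 -0.2402 0.0369 0.0914 0.5768 -0.7230

o_n = [0.3142, -0.6471, 0.1984]
J₁: ẑ×o_n = [0.6471, 0.3142, -0.0000], ω = ẑ
J2: z=[-0.1564, -0.9877, 0.0000] o=[0.7704, -0.1220, 0.3400] → [0.1399, -0.0222, -0.3685, -0.1564, -0.9877, 0.0000]
J3: z=[-0.1564, -0.9877, 0.0000] o=[0.4654, -0.4584, 0.1081] → [-0.0892, 0.0141, -0.1198, -0.1564, -0.9877, 0.0000]
V = J·q̇ = [-0.3853, -0.2402, 0.0369, 0.0914, 0.5768, -0.7230]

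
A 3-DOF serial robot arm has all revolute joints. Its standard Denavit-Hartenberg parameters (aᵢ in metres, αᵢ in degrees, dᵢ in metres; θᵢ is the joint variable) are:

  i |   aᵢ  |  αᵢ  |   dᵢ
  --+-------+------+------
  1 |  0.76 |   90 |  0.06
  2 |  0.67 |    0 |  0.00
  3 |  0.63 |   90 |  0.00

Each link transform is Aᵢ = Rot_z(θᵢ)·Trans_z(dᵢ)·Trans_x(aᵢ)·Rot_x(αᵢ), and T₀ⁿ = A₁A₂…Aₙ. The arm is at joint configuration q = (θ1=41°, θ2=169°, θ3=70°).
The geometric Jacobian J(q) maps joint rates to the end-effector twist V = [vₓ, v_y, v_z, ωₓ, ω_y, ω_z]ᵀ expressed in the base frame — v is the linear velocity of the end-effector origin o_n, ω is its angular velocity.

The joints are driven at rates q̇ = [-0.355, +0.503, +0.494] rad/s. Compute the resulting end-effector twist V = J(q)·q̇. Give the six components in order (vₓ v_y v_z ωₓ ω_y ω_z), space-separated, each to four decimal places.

o_n = [-0.1677, -0.1458, -0.3522]
J₁: ẑ×o_n = [0.1458, -0.1677, 0.0000], ω = ẑ
J2: z=[0.6561, -0.7547, 0.0000] o=[0.5736, 0.4986, 0.0600] → [0.3111, 0.2704, -0.9822, 0.6561, -0.7547, 0.0000]
J3: z=[0.6561, -0.7547, 0.0000] o=[0.0772, 0.0671, 0.1878] → [0.4076, 0.3543, -0.3245, 0.6561, -0.7547, 0.0000]
V = J·q̇ = [0.3061, 0.3706, -0.6543, 0.6541, -0.7524, -0.3550]

0.3061 0.3706 -0.6543 0.6541 -0.7524 -0.3550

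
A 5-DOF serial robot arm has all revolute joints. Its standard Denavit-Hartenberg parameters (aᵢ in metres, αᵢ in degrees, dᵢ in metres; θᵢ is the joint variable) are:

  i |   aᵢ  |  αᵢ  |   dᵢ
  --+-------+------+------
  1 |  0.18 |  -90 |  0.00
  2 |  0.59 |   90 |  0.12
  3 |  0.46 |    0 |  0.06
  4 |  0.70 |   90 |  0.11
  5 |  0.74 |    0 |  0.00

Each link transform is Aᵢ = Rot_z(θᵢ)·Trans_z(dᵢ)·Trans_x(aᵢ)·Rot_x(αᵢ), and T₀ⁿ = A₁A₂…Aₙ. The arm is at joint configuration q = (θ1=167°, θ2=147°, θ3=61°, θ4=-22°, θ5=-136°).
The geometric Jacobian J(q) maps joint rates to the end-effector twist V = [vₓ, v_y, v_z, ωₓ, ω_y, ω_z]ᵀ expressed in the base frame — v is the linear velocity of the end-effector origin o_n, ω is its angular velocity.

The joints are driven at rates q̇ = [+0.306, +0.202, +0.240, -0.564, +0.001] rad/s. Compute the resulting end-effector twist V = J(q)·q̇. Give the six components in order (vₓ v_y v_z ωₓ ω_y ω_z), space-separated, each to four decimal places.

0.2335 0.1849 0.2319 0.1272 -0.2359 0.5774

o_n = [0.6368, -0.7914, -0.2252]
J₁: ẑ×o_n = [0.7914, 0.6368, -0.0000], ω = ẑ
J2: z=[-0.2250, -0.9744, 0.0000] o=[-0.1754, 0.0405, 0.0000] → [0.2195, -0.0507, 0.9785, -0.2250, -0.9744, 0.0000]
J3: z=[-0.5307, 0.1225, -0.8387] o=[0.2798, -0.1877, -0.3213] → [-0.4945, -0.2485, 0.2766, -0.5307, 0.1225, -0.8387]
J4: z=[-0.5307, 0.1225, -0.8387] o=[0.3396, -0.6145, -0.4931] → [-0.1156, -0.1071, 0.0575, -0.5307, 0.1225, -0.8387]
J5: z=[0.6891, 0.6385, -0.3428] o=[0.6267, -1.1329, -0.8817] → [0.5362, -0.4558, 0.2289, 0.6891, 0.6385, -0.3428]
V = J·q̇ = [0.2335, 0.1849, 0.2319, 0.1272, -0.2359, 0.5774]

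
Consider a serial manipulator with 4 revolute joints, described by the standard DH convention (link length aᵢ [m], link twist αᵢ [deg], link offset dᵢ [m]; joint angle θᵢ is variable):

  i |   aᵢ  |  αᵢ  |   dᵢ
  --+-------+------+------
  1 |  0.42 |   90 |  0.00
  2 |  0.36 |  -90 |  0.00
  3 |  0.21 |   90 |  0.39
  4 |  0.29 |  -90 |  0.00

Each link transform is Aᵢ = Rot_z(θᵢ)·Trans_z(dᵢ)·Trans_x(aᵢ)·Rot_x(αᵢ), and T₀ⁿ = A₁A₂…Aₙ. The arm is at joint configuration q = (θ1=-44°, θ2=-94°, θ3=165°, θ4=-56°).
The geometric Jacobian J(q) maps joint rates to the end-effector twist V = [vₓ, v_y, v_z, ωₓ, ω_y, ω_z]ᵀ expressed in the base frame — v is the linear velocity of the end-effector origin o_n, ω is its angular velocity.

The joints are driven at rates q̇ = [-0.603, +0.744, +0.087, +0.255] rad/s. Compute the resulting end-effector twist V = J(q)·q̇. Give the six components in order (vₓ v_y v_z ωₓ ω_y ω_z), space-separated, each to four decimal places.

-0.1684 -0.3359 0.1755 -0.2866 -0.4151 -0.6749

o_n = [0.4763, -0.3261, -0.0109]
J₁: ẑ×o_n = [0.3261, 0.4763, -0.0000], ω = ẑ
J2: z=[-0.6947, -0.7193, 0.0000] o=[0.3021, -0.2918, 0.0000] → [0.0079, -0.0076, 0.1492, -0.6947, -0.7193, 0.0000]
J3: z=[0.7176, -0.6930, -0.0698] o=[0.2841, -0.2743, -0.3591] → [-0.2449, -0.2633, 0.0961, 0.7176, -0.6930, -0.0698]
J4: z=[0.6580, 0.7074, -0.2582] o=[0.6119, -0.5153, -0.1840] → [0.1712, -0.0789, 0.2204, 0.6580, 0.7074, -0.2582]
V = J·q̇ = [-0.1684, -0.3359, 0.1755, -0.2866, -0.4151, -0.6749]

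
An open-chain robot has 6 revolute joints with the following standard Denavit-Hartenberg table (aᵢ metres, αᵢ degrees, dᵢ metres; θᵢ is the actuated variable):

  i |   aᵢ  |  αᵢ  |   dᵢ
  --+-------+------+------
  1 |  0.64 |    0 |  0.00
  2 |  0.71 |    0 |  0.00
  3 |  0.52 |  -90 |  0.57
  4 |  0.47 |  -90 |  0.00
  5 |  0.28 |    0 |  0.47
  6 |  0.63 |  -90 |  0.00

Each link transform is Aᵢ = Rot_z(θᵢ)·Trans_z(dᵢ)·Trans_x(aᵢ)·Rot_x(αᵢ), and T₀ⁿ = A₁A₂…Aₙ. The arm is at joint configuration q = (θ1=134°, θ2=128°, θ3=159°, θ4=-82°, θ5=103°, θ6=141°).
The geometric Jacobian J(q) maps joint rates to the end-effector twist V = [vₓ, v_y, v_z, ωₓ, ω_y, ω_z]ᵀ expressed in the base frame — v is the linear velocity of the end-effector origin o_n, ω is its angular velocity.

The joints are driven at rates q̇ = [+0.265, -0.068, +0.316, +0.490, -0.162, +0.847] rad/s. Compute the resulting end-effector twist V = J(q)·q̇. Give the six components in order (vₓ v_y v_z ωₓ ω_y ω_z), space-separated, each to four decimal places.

-0.6189 0.1475 0.1909 -0.0997 0.8308 0.4177

o_n = [-0.3135, 0.7773, 0.6342]
J₁: ẑ×o_n = [-0.7773, -0.3135, 0.0000], ω = ẑ
J2: z=[0.0000, 0.0000, 1.0000] o=[-0.4446, 0.4604, 0.0000] → [-0.3170, 0.1311, 0.0000, 0.0000, 0.0000, 1.0000]
J3: z=[0.0000, 0.0000, 1.0000] o=[-0.5434, -0.2427, 0.0000] → [-1.0201, 0.2299, 0.0000, 0.0000, 0.0000, 1.0000]
J4: z=[-0.8746, 0.4848, 0.0000] o=[-0.2913, 0.2121, 0.5700] → [0.0311, 0.0561, -0.4836, -0.8746, 0.4848, 0.0000]
J5: z=[0.4801, 0.8661, -0.1392] o=[-0.2596, 0.2693, 1.0354] → [-0.2768, 0.2001, 0.2906, 0.4801, 0.8661, -0.1392]
J6: z=[0.4801, 0.8661, -0.1392] o=[0.2004, 0.5364, 0.9076] → [-0.2033, 0.2028, 0.5607, 0.4801, 0.8661, -0.1392]
V = J·q̇ = [-0.6189, 0.1475, 0.1909, -0.0997, 0.8308, 0.4177]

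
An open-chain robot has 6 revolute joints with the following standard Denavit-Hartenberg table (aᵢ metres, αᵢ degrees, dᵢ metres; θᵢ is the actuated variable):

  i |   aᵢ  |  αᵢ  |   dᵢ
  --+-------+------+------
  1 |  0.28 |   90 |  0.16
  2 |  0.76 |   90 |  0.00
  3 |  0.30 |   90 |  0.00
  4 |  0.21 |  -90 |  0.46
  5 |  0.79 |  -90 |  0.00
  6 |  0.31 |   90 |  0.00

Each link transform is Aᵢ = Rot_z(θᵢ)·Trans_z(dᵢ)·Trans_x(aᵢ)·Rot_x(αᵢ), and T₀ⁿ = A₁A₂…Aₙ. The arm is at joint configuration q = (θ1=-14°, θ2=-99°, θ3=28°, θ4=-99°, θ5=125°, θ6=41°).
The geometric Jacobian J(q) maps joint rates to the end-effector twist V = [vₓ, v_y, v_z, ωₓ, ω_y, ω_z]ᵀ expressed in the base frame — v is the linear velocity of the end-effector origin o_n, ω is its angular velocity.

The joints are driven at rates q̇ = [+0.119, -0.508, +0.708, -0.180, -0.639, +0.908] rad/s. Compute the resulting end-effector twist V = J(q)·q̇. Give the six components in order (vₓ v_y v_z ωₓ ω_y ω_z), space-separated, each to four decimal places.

o_n = [-0.3244, -0.3403, -0.4897]
J₁: ẑ×o_n = [0.3403, -0.3244, 0.0000], ω = ẑ
J2: z=[-0.2419, -0.9703, 0.0000] o=[0.2717, -0.0677, 0.1600] → [0.6304, -0.1572, -0.5124, -0.2419, -0.9703, 0.0000]
J3: z=[-0.9583, 0.2389, 0.1564] o=[0.1563, -0.0390, -0.5906] → [0.0713, 0.0216, 0.4037, -0.9583, 0.2389, 0.1564]
J4: z=[0.1423, 0.8745, -0.4637] o=[0.0820, -0.1656, -0.8523] → [0.2361, 0.1368, 0.3306, 0.1423, 0.8745, -0.4637]
J5: z=[-0.0946, -0.4543, -0.8858] o=[0.3544, 0.2010, -1.0694] → [-0.7428, 0.6562, -0.2572, -0.0946, -0.4543, -0.8858]
J6: z=[-0.7255, 0.6408, -0.2511] o=[-0.1841, -0.2879, -0.7611] → [0.1608, 0.2321, 0.1279, -0.7255, 0.6408, -0.2511]
V = J·q̇ = [0.3489, -0.1766, 0.7671, -1.1795, 1.3768, 0.6512]

0.3489 -0.1766 0.7671 -1.1795 1.3768 0.6512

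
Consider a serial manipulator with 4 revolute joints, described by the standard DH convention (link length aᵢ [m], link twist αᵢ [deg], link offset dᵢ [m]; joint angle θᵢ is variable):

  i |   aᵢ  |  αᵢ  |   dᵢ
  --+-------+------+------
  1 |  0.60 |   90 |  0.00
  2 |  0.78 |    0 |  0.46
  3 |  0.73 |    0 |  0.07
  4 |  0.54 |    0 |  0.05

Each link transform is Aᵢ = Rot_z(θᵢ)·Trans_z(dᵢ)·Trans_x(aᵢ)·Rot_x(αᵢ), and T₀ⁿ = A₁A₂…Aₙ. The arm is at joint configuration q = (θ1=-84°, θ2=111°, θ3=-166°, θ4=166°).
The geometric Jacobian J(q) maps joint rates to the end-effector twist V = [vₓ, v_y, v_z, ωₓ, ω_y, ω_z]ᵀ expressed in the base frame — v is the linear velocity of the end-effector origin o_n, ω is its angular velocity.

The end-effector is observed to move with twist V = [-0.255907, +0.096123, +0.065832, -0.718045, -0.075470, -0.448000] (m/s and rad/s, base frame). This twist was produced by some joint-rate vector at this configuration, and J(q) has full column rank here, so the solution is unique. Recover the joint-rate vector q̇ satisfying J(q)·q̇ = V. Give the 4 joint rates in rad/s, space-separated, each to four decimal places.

o_n = [-0.5198, -0.6033, 0.6343]
J₁: ẑ×o_n = [0.6033, -0.5198, 0.0000], ω = ẑ
J2: z=[-0.9945, -0.1045, 0.0000] o=[0.0627, -0.5967, 0.0000] → [-0.0663, 0.6309, -0.0543, -0.9945, -0.1045, 0.0000]
J3: z=[-0.9945, -0.1045, 0.0000] o=[-0.4240, -0.3668, 0.7282] → [0.0098, -0.0933, 0.2252, -0.9945, -0.1045, 0.0000]
J4: z=[-0.9945, -0.1045, 0.0000] o=[-0.4498, -0.7905, 0.1302] → [-0.0527, 0.5014, -0.1935, -0.9945, -0.1045, 0.0000]
q̇ = J⁺·V = [-0.4480, -0.6320, 0.7010, 0.6530]

-0.4480 -0.6320 0.7010 0.6530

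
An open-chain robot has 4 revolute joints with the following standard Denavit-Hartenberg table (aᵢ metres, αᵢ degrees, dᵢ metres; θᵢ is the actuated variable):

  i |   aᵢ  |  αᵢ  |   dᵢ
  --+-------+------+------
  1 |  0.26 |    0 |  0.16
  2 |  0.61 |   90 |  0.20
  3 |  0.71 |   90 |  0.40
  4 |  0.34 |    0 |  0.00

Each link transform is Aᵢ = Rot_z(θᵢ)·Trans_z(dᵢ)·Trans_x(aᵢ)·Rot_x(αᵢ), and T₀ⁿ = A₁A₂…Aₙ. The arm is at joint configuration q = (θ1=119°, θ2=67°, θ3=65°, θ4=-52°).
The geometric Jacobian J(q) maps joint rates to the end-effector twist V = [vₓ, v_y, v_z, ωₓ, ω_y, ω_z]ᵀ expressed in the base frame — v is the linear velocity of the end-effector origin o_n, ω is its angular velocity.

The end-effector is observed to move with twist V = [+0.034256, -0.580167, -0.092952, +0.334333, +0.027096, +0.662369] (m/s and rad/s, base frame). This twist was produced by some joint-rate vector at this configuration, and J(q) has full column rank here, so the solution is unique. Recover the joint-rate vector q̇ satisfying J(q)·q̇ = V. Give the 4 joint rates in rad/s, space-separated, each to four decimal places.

o_n = [-1.1329, 0.2544, 1.1932]
J₁: ẑ×o_n = [-0.2544, -1.1329, 0.0000], ω = ẑ
J2: z=[0.0000, 0.0000, 1.0000] o=[-0.1261, 0.2274, 0.1600] → [-0.0270, -1.0069, 0.0000, 0.0000, 0.0000, 1.0000]
J3: z=[-0.1045, 0.9945, 0.0000] o=[-0.7327, 0.1636, 0.3600] → [0.8286, 0.0871, 0.3885, -0.1045, 0.9945, 0.0000]
J4: z=[-0.9013, -0.0947, -0.4226] o=[-1.0729, 0.5301, 1.0035] → [-0.1345, 0.1963, 0.2428, -0.9013, -0.0947, -0.4226]
q̇ = J⁺·V = [-0.0210, 0.5270, -0.0080, -0.3700]

-0.0210 0.5270 -0.0080 -0.3700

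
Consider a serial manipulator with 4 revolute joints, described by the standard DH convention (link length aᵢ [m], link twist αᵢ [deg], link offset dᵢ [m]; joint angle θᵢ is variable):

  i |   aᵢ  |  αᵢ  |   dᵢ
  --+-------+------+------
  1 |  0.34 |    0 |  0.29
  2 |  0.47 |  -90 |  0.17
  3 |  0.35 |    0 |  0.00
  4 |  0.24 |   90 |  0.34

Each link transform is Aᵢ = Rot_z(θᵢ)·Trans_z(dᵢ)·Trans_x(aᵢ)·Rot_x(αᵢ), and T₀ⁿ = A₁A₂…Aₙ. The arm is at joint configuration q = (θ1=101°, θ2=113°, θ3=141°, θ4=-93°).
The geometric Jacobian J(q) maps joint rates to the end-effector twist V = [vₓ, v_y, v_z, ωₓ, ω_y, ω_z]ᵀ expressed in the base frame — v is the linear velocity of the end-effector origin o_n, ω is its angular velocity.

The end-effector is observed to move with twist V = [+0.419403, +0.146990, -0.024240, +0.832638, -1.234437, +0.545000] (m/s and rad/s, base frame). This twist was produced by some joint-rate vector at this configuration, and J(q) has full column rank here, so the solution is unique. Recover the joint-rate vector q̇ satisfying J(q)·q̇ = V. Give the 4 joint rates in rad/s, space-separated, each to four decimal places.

o_n = [-0.1720, -0.1486, 0.0614]
J₁: ẑ×o_n = [0.1486, -0.1720, 0.0000], ω = ẑ
J2: z=[0.0000, 0.0000, 1.0000] o=[-0.0649, 0.3338, 0.2900] → [0.4824, -0.1072, 0.0000, 0.0000, 0.0000, 1.0000]
J3: z=[0.5592, -0.8290, 0.0000] o=[-0.4545, 0.0709, 0.4600] → [0.3305, 0.2229, 0.1114, 0.5592, -0.8290, 0.0000]
J4: z=[0.5592, -0.8290, 0.0000] o=[-0.2290, 0.2230, 0.2397] → [0.1479, 0.0997, -0.1606, 0.5592, -0.8290, 0.0000]
q̇ = J⁺·V = [0.6230, -0.0780, 0.7900, 0.6990]

0.6230 -0.0780 0.7900 0.6990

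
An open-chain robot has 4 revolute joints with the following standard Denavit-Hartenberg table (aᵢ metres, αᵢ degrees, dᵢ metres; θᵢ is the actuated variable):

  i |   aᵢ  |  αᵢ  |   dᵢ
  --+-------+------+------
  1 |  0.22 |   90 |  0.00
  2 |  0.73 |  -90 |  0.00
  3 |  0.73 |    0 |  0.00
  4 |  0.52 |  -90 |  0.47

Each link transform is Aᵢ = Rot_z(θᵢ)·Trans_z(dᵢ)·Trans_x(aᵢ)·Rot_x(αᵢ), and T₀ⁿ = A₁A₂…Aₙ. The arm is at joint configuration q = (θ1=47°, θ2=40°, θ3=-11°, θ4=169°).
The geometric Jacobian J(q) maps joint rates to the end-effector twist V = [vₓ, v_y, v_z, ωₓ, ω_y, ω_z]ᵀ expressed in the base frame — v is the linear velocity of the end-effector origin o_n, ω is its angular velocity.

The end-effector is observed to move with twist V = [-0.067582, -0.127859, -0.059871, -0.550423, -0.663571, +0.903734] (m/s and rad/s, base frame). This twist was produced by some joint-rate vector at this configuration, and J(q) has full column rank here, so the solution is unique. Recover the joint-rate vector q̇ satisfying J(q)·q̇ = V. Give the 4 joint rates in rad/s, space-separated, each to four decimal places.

-0.1220 0.0500 0.9600 0.3790

o_n = [0.4073, 0.5181, 0.9800]
J₁: ẑ×o_n = [-0.5181, 0.4073, 0.0000], ω = ẑ
J2: z=[0.7314, -0.6820, 0.0000] o=[0.1500, 0.1609, 0.0000] → [-0.6683, -0.7167, 0.4367, 0.7314, -0.6820, 0.0000]
J3: z=[-0.4384, -0.4701, 0.7660] o=[0.5314, 0.5699, 0.4692] → [-0.2005, 0.1288, -0.0357, -0.4384, -0.4701, 0.7660]
J4: z=[-0.4384, -0.4701, 0.7660] o=[1.0077, 0.8764, 0.9298] → [0.2508, -0.4379, -0.1252, -0.4384, -0.4701, 0.7660]
q̇ = J⁺·V = [-0.1220, 0.0500, 0.9600, 0.3790]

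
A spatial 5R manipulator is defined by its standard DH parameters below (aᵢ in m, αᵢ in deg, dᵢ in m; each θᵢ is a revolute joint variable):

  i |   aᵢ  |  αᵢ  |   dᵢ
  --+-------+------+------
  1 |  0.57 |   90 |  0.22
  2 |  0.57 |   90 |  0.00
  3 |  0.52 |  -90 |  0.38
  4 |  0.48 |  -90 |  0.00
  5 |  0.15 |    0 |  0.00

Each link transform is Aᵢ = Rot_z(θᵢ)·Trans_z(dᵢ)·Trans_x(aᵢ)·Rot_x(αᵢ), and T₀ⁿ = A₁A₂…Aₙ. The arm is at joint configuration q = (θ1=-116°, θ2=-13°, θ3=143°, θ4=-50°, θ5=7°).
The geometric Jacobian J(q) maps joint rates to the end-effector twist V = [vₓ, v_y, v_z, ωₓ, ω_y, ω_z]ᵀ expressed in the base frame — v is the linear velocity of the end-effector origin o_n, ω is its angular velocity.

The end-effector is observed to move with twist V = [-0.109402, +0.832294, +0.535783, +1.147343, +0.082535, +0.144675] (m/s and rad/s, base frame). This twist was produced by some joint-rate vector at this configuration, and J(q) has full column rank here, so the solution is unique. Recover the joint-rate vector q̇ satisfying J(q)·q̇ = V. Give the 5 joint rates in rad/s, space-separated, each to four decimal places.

o_n = [-0.6108, 0.0498, -0.5843]
J₁: ẑ×o_n = [-0.0498, -0.6108, 0.0000], ω = ẑ
J2: z=[-0.8988, 0.4384, 0.0000] o=[-0.2499, -0.5123, 0.2200] → [-0.3526, -0.7229, -0.3470, -0.8988, 0.4384, 0.0000]
J3: z=[0.0986, 0.2022, -0.9744] o=[-0.4933, -1.0115, 0.0918] → [0.8974, 0.1811, 0.1284, 0.0986, 0.2022, -0.9744]
J4: z=[0.9749, 0.1769, 0.1354] o=[-0.5598, -0.4338, -0.1851] → [-0.1361, 0.3823, 0.4804, 0.9749, 0.1769, 0.1354]
J5: z=[-0.2164, 0.6079, 0.7639] o=[-0.5851, -0.0622, -0.4879] → [-0.1442, -0.0405, -0.0086, -0.2164, 0.6079, 0.7639]
q̇ = J⁺·V = [-0.3490, -0.4820, -0.1590, 0.8150, 0.2990]

-0.3490 -0.4820 -0.1590 0.8150 0.2990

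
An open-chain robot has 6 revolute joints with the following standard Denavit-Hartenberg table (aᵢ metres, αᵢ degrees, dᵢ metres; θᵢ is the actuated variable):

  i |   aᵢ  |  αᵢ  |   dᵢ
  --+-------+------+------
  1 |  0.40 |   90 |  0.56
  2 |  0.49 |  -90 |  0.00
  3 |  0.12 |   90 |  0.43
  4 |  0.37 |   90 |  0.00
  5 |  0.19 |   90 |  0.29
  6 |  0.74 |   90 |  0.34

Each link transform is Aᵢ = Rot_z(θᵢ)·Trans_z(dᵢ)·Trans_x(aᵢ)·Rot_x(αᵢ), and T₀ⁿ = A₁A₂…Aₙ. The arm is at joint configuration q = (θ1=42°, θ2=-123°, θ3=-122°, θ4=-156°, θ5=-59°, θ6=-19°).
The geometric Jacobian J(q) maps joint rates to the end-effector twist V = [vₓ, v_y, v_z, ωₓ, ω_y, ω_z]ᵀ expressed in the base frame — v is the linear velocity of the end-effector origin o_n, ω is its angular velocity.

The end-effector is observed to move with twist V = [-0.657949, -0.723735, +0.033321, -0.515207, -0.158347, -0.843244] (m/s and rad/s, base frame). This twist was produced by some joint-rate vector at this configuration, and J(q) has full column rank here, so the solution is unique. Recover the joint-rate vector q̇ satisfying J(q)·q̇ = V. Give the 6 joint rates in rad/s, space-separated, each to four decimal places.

o_n = [-0.0358, -0.2554, -0.8311]
J₁: ẑ×o_n = [0.2554, -0.0358, 0.0000], ω = ẑ
J2: z=[0.6691, -0.7431, 0.0000] o=[0.2973, 0.2677, 0.5600] → [1.0338, 0.9308, -0.5975, 0.6691, -0.7431, 0.0000]
J3: z=[0.6233, 0.5612, -0.5446] o=[0.0989, 0.0891, 0.1491] → [-0.7377, 0.6842, -0.1391, 0.6233, 0.5612, -0.5446]
J4: z=[-0.0113, 0.7029, 0.7112] o=[0.4608, 0.2779, -0.0318] → [-0.1824, -0.3622, 0.3551, -0.0113, 0.7029, 0.7112]
J5: z=[0.2513, 0.6904, -0.6783] o=[0.1027, 0.3412, -0.1001] → [-0.9095, 0.2776, -0.0544, 0.2513, 0.6904, -0.6783]
J6: z=[0.8354, -0.5086, -0.2082] o=[0.0827, 0.4437, -0.4307] → [0.0581, 0.3592, -0.6444, 0.8354, -0.5086, -0.2082]
q̇ = J⁺·V = [-0.3560, -0.7540, -0.8630, -0.6270, 0.6200, 0.4360]

-0.3560 -0.7540 -0.8630 -0.6270 0.6200 0.4360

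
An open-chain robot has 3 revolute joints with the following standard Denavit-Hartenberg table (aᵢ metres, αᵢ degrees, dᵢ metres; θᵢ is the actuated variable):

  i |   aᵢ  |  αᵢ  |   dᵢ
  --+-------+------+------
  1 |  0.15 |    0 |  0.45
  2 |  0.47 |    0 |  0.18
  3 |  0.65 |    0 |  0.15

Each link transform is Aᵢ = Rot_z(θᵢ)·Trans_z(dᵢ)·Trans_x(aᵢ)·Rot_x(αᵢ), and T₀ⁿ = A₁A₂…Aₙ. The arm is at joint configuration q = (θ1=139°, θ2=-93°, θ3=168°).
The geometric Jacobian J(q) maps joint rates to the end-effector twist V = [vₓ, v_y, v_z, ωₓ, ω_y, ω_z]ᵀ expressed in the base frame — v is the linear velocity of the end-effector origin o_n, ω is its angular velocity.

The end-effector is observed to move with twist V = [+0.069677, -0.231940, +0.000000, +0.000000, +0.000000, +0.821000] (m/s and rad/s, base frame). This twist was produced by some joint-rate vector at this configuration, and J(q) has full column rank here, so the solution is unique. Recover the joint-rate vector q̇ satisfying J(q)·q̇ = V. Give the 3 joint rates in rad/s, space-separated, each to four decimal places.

0.0500 0.6120 0.1590

o_n = [-0.3256, 0.0730, 0.7800]
J₁: ẑ×o_n = [-0.0730, -0.3256, 0.0000], ω = ẑ
J2: z=[0.0000, 0.0000, 1.0000] o=[-0.1132, 0.0984, 0.4500] → [0.0254, -0.2124, 0.0000, 0.0000, 0.0000, 1.0000]
J3: z=[0.0000, 0.0000, 1.0000] o=[0.2133, 0.4365, 0.6300] → [0.3635, -0.5389, 0.0000, 0.0000, 0.0000, 1.0000]
q̇ = J⁺·V = [0.0500, 0.6120, 0.1590]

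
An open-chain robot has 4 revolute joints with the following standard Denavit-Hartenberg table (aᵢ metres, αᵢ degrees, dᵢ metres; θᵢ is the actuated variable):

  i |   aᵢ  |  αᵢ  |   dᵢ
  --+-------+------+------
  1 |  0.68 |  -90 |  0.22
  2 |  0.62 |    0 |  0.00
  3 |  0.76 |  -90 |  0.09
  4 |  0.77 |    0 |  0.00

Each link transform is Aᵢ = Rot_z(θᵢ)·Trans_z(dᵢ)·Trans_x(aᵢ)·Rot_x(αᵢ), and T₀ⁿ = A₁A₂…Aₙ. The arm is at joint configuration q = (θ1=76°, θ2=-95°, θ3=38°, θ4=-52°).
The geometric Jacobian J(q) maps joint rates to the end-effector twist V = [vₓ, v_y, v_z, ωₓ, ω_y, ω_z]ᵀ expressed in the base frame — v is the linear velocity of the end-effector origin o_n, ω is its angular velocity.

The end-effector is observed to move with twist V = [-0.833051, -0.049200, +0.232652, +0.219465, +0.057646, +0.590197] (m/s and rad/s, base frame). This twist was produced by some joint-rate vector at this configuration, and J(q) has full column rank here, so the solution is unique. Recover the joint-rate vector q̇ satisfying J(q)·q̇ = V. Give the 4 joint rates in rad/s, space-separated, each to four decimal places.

0.6610 0.6060 -0.8050 0.1300

o_n = [-0.3620, 1.4281, 1.8726]
J₁: ẑ×o_n = [-1.4281, -0.3620, 0.0000], ω = ẑ
J2: z=[-0.9703, 0.2419, 0.0000] o=[0.1645, 0.6598, 0.2200] → [0.3998, 1.6035, -0.6181, -0.9703, 0.2419, 0.0000]
J3: z=[-0.9703, 0.2419, 0.0000] o=[0.1514, 0.6074, 0.8376] → [0.2504, 1.0042, -0.6721, -0.9703, 0.2419, 0.0000]
J4: z=[0.2029, 0.8138, -0.5446] o=[0.1642, 1.0308, 1.4750] → [0.5399, 0.2060, 0.5089, 0.2029, 0.8138, -0.5446]
q̇ = J⁺·V = [0.6610, 0.6060, -0.8050, 0.1300]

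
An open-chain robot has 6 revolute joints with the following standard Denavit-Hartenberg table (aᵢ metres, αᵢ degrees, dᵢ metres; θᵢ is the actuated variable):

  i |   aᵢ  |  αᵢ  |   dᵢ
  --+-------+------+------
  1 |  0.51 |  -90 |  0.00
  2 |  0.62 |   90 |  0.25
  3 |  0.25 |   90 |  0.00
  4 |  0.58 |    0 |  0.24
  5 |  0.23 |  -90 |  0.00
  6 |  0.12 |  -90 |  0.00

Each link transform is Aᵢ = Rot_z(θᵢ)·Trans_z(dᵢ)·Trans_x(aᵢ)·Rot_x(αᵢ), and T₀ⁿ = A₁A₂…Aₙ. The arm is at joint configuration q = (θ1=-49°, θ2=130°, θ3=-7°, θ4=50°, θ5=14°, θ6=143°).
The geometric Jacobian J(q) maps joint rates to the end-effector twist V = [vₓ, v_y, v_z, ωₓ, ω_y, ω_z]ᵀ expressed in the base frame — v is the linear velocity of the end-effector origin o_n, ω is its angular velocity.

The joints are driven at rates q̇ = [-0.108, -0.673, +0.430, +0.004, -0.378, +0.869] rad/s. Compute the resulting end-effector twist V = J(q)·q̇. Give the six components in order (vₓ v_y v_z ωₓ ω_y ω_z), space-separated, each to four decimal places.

0.6448 -0.4608 -0.2978 0.5593 -0.9583 -0.0703

o_n = [0.0806, -0.0922, -1.3407]
J₁: ẑ×o_n = [0.0922, 0.0806, -0.0000], ω = ẑ
J2: z=[0.7547, 0.6561, 0.0000] o=[0.3346, -0.3849, 0.0000] → [-0.8795, 1.0118, 0.3875, 0.7547, 0.6561, 0.0000]
J3: z=[0.5026, -0.5781, -0.6428] o=[0.2618, 0.0799, -0.4749] → [0.3899, 0.5515, -0.1912, 0.5026, -0.5781, -0.6428]
J4: z=[-0.6977, -0.7103, 0.0934] o=[0.1342, 0.1803, -0.6650] → [0.5053, -0.4764, 0.1521, -0.6977, -0.7103, 0.0934]
J5: z=[-0.6977, -0.7103, 0.0934] o=[-0.0003, -0.0974, -1.2117] → [0.0911, -0.0824, 0.0539, -0.6977, -0.7103, 0.0934]
J6: z=[0.6792, -0.6143, 0.4016] o=[0.0521, -0.1764, -1.4212] → [-0.0833, -0.0433, 0.0747, 0.6792, -0.6143, 0.4016]
V = J·q̇ = [0.6448, -0.4608, -0.2978, 0.5593, -0.9583, -0.0703]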